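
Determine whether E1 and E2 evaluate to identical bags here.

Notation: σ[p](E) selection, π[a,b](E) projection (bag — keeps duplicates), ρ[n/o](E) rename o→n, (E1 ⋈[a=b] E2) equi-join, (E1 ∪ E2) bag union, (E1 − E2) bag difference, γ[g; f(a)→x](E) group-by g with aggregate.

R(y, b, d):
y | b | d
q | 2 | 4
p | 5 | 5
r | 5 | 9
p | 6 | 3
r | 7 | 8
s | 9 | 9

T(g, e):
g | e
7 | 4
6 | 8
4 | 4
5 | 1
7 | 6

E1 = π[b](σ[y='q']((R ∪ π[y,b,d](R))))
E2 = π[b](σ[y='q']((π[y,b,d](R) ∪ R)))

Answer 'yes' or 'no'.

E1 stepwise |·|:
  R → 6
  R → 6
  π[y,b,d](R) → 6
  (R ∪ π[y,b,d](R)) → 12
  σ[y='q']((R ∪ π[y,b,d](R))) → 2
  π[b](σ[y='q']((R ∪ π[y,b,d](R)))) → 2
E2 stepwise |·|:
  R → 6
  π[y,b,d](R) → 6
  R → 6
  (π[y,b,d](R) ∪ R) → 12
  σ[y='q']((π[y,b,d](R) ∪ R)) → 2
  π[b](σ[y='q']((π[y,b,d](R) ∪ R))) → 2

E1 and E2 produce the same multiset:
b
2
2

yes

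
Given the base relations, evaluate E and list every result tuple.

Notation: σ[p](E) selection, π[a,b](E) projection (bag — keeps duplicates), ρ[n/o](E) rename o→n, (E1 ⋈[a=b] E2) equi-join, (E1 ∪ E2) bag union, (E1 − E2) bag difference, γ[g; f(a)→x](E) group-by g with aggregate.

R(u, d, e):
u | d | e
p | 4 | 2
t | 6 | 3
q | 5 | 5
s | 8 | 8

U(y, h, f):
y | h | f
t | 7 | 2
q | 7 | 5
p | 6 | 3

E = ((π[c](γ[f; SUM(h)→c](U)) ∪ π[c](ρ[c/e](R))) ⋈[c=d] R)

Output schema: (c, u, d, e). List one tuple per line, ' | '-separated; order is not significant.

Row counts bottom-up:
  U → 3
  γ[f; SUM(h)→c](U) → 3
  π[c](γ[f; SUM(h)→c](U)) → 3
  R → 4
  ρ[c/e](R) → 4
  π[c](ρ[c/e](R)) → 4
  (π[c](γ[f; SUM(h)→c](U)) ∪ π[c](ρ[c/e](R))) → 7
  R → 4
  ((π[c](γ[f; SUM(h)→c](U)) ∪ π[c](ρ[c/e](R))) ⋈[c=d] R) → 3

== RESULT ==
c | u | d | e
5 | q | 5 | 5
6 | t | 6 | 3
8 | s | 8 | 8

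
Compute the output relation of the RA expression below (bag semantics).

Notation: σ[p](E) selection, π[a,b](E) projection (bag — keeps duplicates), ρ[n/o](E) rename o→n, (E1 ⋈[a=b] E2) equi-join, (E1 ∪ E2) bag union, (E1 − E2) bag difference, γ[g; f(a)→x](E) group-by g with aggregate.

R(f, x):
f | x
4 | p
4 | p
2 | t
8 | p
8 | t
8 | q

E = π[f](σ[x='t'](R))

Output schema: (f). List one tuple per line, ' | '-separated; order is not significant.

Subexpression sizes:
  R → 6
  σ[x='t'](R) → 2
  π[f](σ[x='t'](R)) → 2

== RESULT ==
f
2
8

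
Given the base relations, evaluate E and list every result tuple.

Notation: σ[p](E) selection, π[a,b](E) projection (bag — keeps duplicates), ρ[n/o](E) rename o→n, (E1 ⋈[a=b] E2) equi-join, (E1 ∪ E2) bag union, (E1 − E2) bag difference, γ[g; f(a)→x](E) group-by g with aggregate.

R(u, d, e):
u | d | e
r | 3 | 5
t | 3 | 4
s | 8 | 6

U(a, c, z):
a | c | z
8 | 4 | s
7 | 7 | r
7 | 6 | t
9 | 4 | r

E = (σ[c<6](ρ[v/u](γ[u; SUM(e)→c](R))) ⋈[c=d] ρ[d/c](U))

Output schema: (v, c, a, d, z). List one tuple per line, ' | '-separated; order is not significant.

Subexpression sizes:
  R → 3
  γ[u; SUM(e)→c](R) → 3
  ρ[v/u](γ[u; SUM(e)→c](R)) → 3
  σ[c<6](ρ[v/u](γ[u; SUM(e)→c](R))) → 2
  U → 4
  ρ[d/c](U) → 4
  (σ[c<6](ρ[v/u](γ[u; SUM(e)→c](R))) ⋈[c=d] ρ[d/c](U)) → 2

== RESULT ==
v | c | a | d | z
t | 4 | 8 | 4 | s
t | 4 | 9 | 4 | r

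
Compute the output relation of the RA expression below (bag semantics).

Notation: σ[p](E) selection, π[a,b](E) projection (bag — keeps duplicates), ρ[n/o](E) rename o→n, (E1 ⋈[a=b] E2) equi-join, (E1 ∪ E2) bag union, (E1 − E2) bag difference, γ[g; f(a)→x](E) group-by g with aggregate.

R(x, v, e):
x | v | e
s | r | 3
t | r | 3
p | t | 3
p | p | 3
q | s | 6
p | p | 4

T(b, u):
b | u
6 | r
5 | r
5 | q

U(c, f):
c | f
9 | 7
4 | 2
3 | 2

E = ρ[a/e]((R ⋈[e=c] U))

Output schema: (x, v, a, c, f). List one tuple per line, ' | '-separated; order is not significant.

Stepwise |·|:
  R → 6
  U → 3
  (R ⋈[e=c] U) → 5
  ρ[a/e]((R ⋈[e=c] U)) → 5

== RESULT ==
x | v | a | c | f
p | p | 3 | 3 | 2
p | p | 4 | 4 | 2
p | t | 3 | 3 | 2
s | r | 3 | 3 | 2
t | r | 3 | 3 | 2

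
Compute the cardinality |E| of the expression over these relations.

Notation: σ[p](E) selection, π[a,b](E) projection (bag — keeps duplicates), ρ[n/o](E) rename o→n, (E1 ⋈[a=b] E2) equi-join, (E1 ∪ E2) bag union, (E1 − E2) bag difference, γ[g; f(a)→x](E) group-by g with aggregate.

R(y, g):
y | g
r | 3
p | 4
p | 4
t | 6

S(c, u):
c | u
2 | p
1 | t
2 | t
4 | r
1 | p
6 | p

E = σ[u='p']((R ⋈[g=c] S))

Row counts bottom-up:
  R → 4
  S → 6
  (R ⋈[g=c] S) → 3
  σ[u='p']((R ⋈[g=c] S)) → 1

|E| = 1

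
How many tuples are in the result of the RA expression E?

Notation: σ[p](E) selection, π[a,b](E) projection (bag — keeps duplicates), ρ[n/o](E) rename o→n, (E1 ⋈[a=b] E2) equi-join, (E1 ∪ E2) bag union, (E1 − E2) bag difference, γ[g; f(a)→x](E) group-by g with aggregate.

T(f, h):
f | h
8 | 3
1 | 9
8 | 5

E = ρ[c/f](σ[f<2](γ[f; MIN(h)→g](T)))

Per-node cardinality:
  T → 3
  γ[f; MIN(h)→g](T) → 2
  σ[f<2](γ[f; MIN(h)→g](T)) → 1
  ρ[c/f](σ[f<2](γ[f; MIN(h)→g](T))) → 1

|E| = 1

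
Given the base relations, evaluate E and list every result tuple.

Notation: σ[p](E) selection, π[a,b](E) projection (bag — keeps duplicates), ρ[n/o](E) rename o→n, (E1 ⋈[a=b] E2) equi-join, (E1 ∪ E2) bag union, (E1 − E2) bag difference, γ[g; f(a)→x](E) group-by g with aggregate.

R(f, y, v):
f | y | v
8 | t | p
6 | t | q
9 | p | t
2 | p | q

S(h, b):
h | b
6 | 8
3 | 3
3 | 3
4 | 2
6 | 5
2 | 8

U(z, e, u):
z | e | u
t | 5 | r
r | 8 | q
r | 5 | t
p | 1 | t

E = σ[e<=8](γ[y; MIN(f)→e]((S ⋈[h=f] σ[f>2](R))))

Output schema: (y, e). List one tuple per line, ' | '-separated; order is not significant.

Row counts bottom-up:
  S → 6
  R → 4
  σ[f>2](R) → 3
  (S ⋈[h=f] σ[f>2](R)) → 2
  γ[y; MIN(f)→e]((S ⋈[h=f] σ[f>2](R))) → 1
  σ[e<=8](γ[y; MIN(f)→e]((S ⋈[h=f] σ[f>2](R)))) → 1

== RESULT ==
y | e
t | 6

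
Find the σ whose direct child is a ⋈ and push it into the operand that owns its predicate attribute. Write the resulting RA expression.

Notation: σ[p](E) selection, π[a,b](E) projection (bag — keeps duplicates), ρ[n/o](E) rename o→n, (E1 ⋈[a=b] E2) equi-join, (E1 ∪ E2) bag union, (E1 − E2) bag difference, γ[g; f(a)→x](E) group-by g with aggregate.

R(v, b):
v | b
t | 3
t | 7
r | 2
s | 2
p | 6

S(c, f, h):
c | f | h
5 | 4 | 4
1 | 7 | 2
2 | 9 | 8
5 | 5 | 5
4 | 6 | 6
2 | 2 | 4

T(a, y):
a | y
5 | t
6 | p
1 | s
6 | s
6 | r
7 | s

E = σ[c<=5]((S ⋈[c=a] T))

σ filters on c, owned by the left side.
E' = (σ[c<=5](S) ⋈[c=a] T)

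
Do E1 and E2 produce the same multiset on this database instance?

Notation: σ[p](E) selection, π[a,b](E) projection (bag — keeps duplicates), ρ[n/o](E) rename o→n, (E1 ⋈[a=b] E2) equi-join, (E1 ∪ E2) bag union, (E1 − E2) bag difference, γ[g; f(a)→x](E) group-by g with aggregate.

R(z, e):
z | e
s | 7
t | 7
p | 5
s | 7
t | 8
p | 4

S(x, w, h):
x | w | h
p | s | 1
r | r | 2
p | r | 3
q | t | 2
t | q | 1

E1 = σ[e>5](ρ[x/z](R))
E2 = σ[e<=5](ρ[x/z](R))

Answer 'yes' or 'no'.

E1 subexpression sizes:
  R → 6
  ρ[x/z](R) → 6
  σ[e>5](ρ[x/z](R)) → 4
E2 subexpression sizes:
  R → 6
  ρ[x/z](R) → 6
  σ[e<=5](ρ[x/z](R)) → 2

E1 result:
x | e
s | 7
s | 7
t | 7
t | 8
E2 result:
x | e
p | 4
p | 5
Witness: ('t', 8) appears 1× in E1 but 0× in E2.

no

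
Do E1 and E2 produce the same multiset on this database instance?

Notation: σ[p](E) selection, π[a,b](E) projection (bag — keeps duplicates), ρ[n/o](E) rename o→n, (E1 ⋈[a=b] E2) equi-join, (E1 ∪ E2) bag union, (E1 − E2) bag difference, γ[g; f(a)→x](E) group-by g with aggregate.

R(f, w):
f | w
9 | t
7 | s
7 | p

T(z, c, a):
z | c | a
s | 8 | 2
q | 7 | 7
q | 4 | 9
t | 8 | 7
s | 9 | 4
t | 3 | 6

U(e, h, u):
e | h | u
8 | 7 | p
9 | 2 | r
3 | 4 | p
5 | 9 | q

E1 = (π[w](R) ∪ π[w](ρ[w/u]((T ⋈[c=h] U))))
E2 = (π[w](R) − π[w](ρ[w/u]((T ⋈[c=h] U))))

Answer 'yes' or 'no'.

E1 row counts bottom-up:
  R → 3
  π[w](R) → 3
  T → 6
  U → 4
  (T ⋈[c=h] U) → 3
  ρ[w/u]((T ⋈[c=h] U)) → 3
  π[w](ρ[w/u]((T ⋈[c=h] U))) → 3
  (π[w](R) ∪ π[w](ρ[w/u]((T ⋈[c=h] U)))) → 6
E2 row counts bottom-up:
  R → 3
  π[w](R) → 3
  T → 6
  U → 4
  (T ⋈[c=h] U) → 3
  ρ[w/u]((T ⋈[c=h] U)) → 3
  π[w](ρ[w/u]((T ⋈[c=h] U))) → 3
  (π[w](R) − π[w](ρ[w/u]((T ⋈[c=h] U)))) → 2

E1 result:
w
p
p
p
q
s
t
E2 result:
w
s
t
Witness: ('q',) appears 1× in E1 but 0× in E2.

no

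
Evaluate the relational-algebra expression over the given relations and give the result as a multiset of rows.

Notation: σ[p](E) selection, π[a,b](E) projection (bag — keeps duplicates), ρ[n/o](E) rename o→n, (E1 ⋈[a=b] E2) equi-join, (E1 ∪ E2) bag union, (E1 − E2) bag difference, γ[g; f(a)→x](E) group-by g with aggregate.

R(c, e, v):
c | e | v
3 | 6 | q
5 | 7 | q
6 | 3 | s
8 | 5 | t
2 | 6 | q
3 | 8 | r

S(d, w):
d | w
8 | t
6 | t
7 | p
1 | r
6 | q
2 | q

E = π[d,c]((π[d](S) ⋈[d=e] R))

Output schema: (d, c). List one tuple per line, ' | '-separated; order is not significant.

Row counts bottom-up:
  S → 6
  π[d](S) → 6
  R → 6
  (π[d](S) ⋈[d=e] R) → 6
  π[d,c]((π[d](S) ⋈[d=e] R)) → 6

== RESULT ==
d | c
6 | 2
6 | 2
6 | 3
6 | 3
7 | 5
8 | 3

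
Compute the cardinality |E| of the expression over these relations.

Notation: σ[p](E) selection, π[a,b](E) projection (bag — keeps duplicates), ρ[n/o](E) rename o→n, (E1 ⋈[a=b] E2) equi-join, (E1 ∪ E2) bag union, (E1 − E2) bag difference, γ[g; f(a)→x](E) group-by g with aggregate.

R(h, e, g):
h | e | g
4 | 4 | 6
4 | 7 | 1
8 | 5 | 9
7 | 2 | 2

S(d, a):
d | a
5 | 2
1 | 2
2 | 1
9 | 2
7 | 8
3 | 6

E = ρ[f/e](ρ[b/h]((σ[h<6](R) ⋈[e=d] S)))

Stepwise |·|:
  R → 4
  σ[h<6](R) → 2
  S → 6
  (σ[h<6](R) ⋈[e=d] S) → 1
  ρ[b/h]((σ[h<6](R) ⋈[e=d] S)) → 1
  ρ[f/e](ρ[b/h]((σ[h<6](R) ⋈[e=d] S))) → 1

|E| = 1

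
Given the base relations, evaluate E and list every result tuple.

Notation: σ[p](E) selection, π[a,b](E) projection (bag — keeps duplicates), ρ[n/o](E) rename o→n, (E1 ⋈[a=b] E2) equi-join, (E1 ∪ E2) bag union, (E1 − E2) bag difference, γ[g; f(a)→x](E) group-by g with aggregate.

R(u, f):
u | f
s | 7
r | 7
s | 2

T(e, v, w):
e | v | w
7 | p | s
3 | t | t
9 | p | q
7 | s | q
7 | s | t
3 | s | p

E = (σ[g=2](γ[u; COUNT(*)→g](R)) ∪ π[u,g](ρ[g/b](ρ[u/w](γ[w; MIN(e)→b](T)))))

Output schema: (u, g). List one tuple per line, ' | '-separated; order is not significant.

Subexpression sizes:
  R → 3
  γ[u; COUNT(*)→g](R) → 2
  σ[g=2](γ[u; COUNT(*)→g](R)) → 1
  T → 6
  γ[w; MIN(e)→b](T) → 4
  ρ[u/w](γ[w; MIN(e)→b](T)) → 4
  ρ[g/b](ρ[u/w](γ[w; MIN(e)→b](T))) → 4
  π[u,g](ρ[g/b](ρ[u/w](γ[w; MIN(e)→b](T)))) → 4
  (σ[g=2](γ[u; COUNT(*)→g](R)) ∪ π[u,g](ρ[g/b](ρ[u/w](γ[w; MIN(e)→b](T))))) → 5

== RESULT ==
u | g
p | 3
q | 7
s | 2
s | 7
t | 3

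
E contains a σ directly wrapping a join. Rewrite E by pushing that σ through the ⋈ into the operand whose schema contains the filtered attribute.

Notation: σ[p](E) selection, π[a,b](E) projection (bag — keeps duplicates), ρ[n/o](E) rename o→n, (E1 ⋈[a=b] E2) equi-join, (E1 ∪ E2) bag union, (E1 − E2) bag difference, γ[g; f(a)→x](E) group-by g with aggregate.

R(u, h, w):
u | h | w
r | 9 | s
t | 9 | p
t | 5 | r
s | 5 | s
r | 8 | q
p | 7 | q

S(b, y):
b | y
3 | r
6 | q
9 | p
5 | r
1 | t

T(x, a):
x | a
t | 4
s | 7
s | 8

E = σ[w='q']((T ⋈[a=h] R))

σ filters on w, owned by the right side.
E' = (T ⋈[a=h] σ[w='q'](R))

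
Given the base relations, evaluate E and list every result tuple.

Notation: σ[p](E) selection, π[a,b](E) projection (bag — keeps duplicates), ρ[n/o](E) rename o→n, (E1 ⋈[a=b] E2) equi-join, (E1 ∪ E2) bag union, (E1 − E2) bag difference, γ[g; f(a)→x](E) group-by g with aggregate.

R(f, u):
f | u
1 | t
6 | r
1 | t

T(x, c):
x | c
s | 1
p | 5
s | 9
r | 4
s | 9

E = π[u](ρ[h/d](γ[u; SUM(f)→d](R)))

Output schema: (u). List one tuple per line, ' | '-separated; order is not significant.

Per-node cardinality:
  R → 3
  γ[u; SUM(f)→d](R) → 2
  ρ[h/d](γ[u; SUM(f)→d](R)) → 2
  π[u](ρ[h/d](γ[u; SUM(f)→d](R))) → 2

== RESULT ==
u
r
t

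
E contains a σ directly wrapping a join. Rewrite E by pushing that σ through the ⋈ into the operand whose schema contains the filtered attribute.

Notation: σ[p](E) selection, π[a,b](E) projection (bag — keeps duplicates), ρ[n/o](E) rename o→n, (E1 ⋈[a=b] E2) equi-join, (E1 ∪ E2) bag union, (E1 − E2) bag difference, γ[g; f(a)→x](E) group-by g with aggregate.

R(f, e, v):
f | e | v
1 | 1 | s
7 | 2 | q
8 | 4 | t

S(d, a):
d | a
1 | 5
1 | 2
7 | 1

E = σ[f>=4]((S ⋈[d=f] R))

σ filters on f, owned by the right side.
E' = (S ⋈[d=f] σ[f>=4](R))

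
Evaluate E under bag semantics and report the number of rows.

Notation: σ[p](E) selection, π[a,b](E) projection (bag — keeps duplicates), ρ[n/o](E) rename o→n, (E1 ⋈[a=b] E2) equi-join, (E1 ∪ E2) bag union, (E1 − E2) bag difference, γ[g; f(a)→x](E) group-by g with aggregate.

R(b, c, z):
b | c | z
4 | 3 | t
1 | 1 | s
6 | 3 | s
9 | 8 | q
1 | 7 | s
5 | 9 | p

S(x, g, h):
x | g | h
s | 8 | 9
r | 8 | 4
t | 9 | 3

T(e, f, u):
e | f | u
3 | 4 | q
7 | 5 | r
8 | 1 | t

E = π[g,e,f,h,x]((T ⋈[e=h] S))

Per-node cardinality:
  T → 3
  S → 3
  (T ⋈[e=h] S) → 1
  π[g,e,f,h,x]((T ⋈[e=h] S)) → 1

|E| = 1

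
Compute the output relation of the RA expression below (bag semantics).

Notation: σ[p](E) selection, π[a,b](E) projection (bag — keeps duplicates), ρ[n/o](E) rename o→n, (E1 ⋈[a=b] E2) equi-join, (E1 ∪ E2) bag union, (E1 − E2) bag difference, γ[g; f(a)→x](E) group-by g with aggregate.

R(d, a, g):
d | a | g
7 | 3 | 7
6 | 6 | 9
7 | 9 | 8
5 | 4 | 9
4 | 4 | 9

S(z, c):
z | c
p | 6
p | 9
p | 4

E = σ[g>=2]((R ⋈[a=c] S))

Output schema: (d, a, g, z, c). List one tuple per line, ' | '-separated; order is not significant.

Per-node cardinality:
  R → 5
  S → 3
  (R ⋈[a=c] S) → 4
  σ[g>=2]((R ⋈[a=c] S)) → 4

== RESULT ==
d | a | g | z | c
4 | 4 | 9 | p | 4
5 | 4 | 9 | p | 4
6 | 6 | 9 | p | 6
7 | 9 | 8 | p | 9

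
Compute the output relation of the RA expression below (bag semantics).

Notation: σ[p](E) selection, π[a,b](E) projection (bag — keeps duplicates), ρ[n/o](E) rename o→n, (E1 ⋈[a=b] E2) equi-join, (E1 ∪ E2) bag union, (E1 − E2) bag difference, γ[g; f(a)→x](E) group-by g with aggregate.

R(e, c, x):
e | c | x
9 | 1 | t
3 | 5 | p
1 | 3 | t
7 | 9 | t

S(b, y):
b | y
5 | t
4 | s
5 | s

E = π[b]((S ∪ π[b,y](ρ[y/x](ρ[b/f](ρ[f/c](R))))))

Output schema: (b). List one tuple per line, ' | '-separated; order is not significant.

Subexpression sizes:
  S → 3
  R → 4
  ρ[f/c](R) → 4
  ρ[b/f](ρ[f/c](R)) → 4
  ρ[y/x](ρ[b/f](ρ[f/c](R))) → 4
  π[b,y](ρ[y/x](ρ[b/f](ρ[f/c](R)))) → 4
  (S ∪ π[b,y](ρ[y/x](ρ[b/f](ρ[f/c](R))))) → 7
  π[b]((S ∪ π[b,y](ρ[y/x](ρ[b/f](ρ[f/c](R)))))) → 7

== RESULT ==
b
1
3
4
5
5
5
9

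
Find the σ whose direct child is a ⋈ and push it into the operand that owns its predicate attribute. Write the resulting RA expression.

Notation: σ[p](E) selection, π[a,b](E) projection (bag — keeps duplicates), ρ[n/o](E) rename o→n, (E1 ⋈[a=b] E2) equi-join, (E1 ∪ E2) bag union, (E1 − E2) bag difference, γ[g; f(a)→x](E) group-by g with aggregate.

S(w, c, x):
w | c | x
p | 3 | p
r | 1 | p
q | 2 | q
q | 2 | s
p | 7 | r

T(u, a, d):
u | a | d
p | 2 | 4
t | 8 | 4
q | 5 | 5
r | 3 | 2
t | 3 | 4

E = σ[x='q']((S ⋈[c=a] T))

σ filters on x, owned by the left side.
E' = (σ[x='q'](S) ⋈[c=a] T)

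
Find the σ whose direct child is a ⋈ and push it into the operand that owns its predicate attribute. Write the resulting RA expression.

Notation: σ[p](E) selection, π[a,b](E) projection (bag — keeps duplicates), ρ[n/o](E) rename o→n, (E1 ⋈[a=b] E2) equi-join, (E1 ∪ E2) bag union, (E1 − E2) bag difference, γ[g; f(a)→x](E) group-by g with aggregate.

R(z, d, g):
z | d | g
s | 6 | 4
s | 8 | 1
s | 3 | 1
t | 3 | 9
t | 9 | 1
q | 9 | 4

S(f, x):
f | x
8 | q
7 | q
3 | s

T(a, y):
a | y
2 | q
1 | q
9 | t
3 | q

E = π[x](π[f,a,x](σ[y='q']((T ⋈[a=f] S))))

σ filters on y, owned by the left side.
E' = π[x](π[f,a,x]((σ[y='q'](T) ⋈[a=f] S)))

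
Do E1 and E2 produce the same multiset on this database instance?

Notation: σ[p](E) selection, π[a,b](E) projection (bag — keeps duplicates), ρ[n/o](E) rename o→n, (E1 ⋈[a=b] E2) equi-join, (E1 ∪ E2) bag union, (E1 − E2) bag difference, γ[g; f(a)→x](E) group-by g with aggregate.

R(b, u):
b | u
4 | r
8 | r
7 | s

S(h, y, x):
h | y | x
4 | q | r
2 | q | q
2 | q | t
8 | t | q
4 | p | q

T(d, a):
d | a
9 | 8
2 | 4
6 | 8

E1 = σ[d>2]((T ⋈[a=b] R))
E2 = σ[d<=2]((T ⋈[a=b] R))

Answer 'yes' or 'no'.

E1 row counts bottom-up:
  T → 3
  R → 3
  (T ⋈[a=b] R) → 3
  σ[d>2]((T ⋈[a=b] R)) → 2
E2 row counts bottom-up:
  T → 3
  R → 3
  (T ⋈[a=b] R) → 3
  σ[d<=2]((T ⋈[a=b] R)) → 1

E1 result:
d | a | b | u
6 | 8 | 8 | r
9 | 8 | 8 | r
E2 result:
d | a | b | u
2 | 4 | 4 | r
Witness: (2, 4, 4, 'r') appears 0× in E1 but 1× in E2.

no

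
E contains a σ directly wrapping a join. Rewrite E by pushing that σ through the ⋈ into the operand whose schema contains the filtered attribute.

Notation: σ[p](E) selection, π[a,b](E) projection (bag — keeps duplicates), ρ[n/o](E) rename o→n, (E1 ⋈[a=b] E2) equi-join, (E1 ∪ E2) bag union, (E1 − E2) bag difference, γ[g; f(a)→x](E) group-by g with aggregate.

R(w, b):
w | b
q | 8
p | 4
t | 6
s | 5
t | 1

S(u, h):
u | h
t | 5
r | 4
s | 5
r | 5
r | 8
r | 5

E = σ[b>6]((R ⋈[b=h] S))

σ filters on b, owned by the left side.
E' = (σ[b>6](R) ⋈[b=h] S)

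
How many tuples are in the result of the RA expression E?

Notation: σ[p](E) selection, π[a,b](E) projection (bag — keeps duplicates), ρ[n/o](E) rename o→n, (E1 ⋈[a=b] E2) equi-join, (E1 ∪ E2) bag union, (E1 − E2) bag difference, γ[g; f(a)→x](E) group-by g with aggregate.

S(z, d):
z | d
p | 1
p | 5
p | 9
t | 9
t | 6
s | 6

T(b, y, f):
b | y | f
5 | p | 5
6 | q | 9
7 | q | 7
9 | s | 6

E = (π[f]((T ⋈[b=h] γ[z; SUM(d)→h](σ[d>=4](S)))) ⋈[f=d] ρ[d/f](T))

Subexpression sizes:
  T → 4
  S → 6
  σ[d>=4](S) → 5
  γ[z; SUM(d)→h](σ[d>=4](S)) → 3
  (T ⋈[b=h] γ[z; SUM(d)→h](σ[d>=4](S))) → 1
  π[f]((T ⋈[b=h] γ[z; SUM(d)→h](σ[d>=4](S)))) → 1
  T → 4
  ρ[d/f](T) → 4
  (π[f]((T ⋈[b=h] γ[z; SUM(d)→h](σ[d>=4](S)))) ⋈[f=d] ρ[d/f](T)) → 1

|E| = 1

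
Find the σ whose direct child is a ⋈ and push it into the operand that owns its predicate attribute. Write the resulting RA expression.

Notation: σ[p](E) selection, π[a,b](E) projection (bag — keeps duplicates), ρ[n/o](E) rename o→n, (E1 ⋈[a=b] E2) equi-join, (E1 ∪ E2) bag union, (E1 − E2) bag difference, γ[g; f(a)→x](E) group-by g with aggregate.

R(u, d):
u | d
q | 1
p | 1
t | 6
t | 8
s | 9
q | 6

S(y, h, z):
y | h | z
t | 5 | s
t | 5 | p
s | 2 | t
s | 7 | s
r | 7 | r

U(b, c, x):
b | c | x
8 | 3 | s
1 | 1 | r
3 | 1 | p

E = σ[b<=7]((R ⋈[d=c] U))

σ filters on b, owned by the right side.
E' = (R ⋈[d=c] σ[b<=7](U))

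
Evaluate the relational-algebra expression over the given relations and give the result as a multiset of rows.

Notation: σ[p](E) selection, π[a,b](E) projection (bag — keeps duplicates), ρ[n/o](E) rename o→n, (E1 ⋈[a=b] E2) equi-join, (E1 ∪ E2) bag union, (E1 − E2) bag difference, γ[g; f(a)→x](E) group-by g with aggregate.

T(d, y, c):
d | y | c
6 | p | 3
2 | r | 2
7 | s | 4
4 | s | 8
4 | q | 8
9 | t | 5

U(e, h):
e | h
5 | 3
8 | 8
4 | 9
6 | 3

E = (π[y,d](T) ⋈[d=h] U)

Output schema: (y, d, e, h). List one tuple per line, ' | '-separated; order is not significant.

Per-node cardinality:
  T → 6
  π[y,d](T) → 6
  U → 4
  (π[y,d](T) ⋈[d=h] U) → 1

== RESULT ==
y | d | e | h
t | 9 | 4 | 9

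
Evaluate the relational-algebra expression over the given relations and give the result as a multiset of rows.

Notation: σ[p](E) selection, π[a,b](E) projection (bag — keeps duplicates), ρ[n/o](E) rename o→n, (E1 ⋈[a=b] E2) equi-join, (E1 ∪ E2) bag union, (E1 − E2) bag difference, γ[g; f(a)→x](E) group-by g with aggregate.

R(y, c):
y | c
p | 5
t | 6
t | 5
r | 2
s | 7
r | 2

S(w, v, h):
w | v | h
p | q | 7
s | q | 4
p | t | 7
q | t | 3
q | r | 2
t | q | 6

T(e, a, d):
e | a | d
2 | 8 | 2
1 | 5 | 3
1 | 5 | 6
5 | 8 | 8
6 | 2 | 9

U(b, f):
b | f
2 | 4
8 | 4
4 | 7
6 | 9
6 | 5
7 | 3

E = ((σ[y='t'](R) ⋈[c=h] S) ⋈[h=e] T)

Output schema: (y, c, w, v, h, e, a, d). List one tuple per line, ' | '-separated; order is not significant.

Subexpression sizes:
  R → 6
  σ[y='t'](R) → 2
  S → 6
  (σ[y='t'](R) ⋈[c=h] S) → 1
  T → 5
  ((σ[y='t'](R) ⋈[c=h] S) ⋈[h=e] T) → 1

== RESULT ==
y | c | w | v | h | e | a | d
t | 6 | t | q | 6 | 6 | 2 | 9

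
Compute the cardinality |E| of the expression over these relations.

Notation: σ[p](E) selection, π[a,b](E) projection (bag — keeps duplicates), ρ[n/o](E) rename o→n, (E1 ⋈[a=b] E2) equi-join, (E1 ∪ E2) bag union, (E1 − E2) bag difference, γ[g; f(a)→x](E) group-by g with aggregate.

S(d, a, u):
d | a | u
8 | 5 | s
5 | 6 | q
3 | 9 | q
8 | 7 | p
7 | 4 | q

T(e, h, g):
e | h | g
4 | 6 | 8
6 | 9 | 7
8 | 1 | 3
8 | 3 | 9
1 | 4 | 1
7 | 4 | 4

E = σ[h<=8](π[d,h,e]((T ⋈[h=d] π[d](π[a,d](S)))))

Row counts bottom-up:
  T → 6
  S → 5
  π[a,d](S) → 5
  π[d](π[a,d](S)) → 5
  (T ⋈[h=d] π[d](π[a,d](S))) → 1
  π[d,h,e]((T ⋈[h=d] π[d](π[a,d](S)))) → 1
  σ[h<=8](π[d,h,e]((T ⋈[h=d] π[d](π[a,d](S))))) → 1

|E| = 1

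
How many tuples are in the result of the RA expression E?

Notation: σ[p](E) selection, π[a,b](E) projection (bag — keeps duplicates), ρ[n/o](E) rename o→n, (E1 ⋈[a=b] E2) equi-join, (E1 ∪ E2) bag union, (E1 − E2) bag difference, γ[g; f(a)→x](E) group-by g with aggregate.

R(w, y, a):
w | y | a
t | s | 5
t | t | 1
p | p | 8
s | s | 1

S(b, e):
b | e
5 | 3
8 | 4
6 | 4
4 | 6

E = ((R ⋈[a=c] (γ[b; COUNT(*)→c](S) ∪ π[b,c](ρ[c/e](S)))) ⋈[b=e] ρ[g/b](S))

Subexpression sizes:
  R → 4
  S → 4
  γ[b; COUNT(*)→c](S) → 4
  S → 4
  ρ[c/e](S) → 4
  π[b,c](ρ[c/e](S)) → 4
  (γ[b; COUNT(*)→c](S) ∪ π[b,c](ρ[c/e](S))) → 8
  (R ⋈[a=c] (γ[b; COUNT(*)→c](S) ∪ π[b,c](ρ[c/e](S)))) → 8
  S → 4
  ρ[g/b](S) → 4
  ((R ⋈[a=c] (γ[b; COUNT(*)→c](S) ∪ π[b,c](ρ[c/e](S)))) ⋈[b=e] ρ[g/b](S)) → 6

|E| = 6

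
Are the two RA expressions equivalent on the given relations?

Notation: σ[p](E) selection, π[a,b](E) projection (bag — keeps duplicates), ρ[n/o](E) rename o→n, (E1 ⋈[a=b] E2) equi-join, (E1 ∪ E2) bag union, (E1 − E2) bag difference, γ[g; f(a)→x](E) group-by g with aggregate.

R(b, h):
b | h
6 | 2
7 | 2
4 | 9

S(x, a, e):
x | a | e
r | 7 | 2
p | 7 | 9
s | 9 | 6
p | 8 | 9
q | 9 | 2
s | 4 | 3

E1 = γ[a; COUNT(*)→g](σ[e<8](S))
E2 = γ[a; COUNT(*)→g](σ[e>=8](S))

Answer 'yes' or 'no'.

E1 stepwise |·|:
  S → 6
  σ[e<8](S) → 4
  γ[a; COUNT(*)→g](σ[e<8](S)) → 3
E2 stepwise |·|:
  S → 6
  σ[e>=8](S) → 2
  γ[a; COUNT(*)→g](σ[e>=8](S)) → 2

E1 result:
a | g
4 | 1
7 | 1
9 | 2
E2 result:
a | g
7 | 1
8 | 1
Witness: (8, 1) appears 0× in E1 but 1× in E2.

no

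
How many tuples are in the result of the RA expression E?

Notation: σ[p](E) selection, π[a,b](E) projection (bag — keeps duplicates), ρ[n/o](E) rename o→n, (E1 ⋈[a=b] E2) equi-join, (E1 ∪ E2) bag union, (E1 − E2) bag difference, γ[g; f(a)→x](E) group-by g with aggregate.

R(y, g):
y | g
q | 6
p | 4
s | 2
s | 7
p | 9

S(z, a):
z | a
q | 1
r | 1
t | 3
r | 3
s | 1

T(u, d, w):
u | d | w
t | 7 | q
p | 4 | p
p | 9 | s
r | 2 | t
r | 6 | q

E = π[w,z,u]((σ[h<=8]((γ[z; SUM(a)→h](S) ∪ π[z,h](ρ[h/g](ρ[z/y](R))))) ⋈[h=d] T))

Row counts bottom-up:
  S → 5
  γ[z; SUM(a)→h](S) → 4
  R → 5
  ρ[z/y](R) → 5
  ρ[h/g](ρ[z/y](R)) → 5
  π[z,h](ρ[h/g](ρ[z/y](R))) → 5
  (γ[z; SUM(a)→h](S) ∪ π[z,h](ρ[h/g](ρ[z/y](R)))) → 9
  σ[h<=8]((γ[z; SUM(a)→h](S) ∪ π[z,h](ρ[h/g](ρ[z/y](R))))) → 8
  T → 5
  (σ[h<=8]((γ[z; SUM(a)→h](S) ∪ π[z,h](ρ[h/g](ρ[z/y](R))))) ⋈[h=d] T) → 5
  π[w,z,u]((σ[h<=8]((γ[z; SUM(a)→h](S) ∪ π[z,h](ρ[h/g](ρ[z/y](R))))) ⋈[h=d] T)) → 5

|E| = 5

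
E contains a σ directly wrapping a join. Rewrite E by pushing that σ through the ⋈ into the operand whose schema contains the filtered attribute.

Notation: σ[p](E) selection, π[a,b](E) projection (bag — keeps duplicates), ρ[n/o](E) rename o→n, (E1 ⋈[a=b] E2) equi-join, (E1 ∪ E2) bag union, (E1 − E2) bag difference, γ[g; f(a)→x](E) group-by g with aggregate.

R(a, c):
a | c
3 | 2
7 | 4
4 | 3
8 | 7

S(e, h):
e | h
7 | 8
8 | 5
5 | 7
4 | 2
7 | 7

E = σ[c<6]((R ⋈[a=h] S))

σ filters on c, owned by the left side.
E' = (σ[c<6](R) ⋈[a=h] S)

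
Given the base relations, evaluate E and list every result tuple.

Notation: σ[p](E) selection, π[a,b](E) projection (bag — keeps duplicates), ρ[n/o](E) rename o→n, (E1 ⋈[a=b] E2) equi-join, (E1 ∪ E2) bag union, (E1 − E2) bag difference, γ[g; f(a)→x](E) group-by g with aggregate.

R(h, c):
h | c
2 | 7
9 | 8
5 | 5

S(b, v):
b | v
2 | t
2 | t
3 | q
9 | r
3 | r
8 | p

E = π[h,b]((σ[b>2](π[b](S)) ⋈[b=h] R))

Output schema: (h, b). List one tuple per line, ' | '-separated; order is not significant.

Subexpression sizes:
  S → 6
  π[b](S) → 6
  σ[b>2](π[b](S)) → 4
  R → 3
  (σ[b>2](π[b](S)) ⋈[b=h] R) → 1
  π[h,b]((σ[b>2](π[b](S)) ⋈[b=h] R)) → 1

== RESULT ==
h | b
9 | 9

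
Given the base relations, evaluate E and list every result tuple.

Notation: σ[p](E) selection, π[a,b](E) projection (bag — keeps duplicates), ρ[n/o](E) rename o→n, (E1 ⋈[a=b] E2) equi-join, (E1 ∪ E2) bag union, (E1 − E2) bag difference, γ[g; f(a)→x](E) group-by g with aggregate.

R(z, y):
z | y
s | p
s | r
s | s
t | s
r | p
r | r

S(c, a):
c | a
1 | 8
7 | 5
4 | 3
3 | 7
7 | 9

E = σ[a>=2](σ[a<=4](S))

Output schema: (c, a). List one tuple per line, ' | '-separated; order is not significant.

Subexpression sizes:
  S → 5
  σ[a<=4](S) → 1
  σ[a>=2](σ[a<=4](S)) → 1

== RESULT ==
c | a
4 | 3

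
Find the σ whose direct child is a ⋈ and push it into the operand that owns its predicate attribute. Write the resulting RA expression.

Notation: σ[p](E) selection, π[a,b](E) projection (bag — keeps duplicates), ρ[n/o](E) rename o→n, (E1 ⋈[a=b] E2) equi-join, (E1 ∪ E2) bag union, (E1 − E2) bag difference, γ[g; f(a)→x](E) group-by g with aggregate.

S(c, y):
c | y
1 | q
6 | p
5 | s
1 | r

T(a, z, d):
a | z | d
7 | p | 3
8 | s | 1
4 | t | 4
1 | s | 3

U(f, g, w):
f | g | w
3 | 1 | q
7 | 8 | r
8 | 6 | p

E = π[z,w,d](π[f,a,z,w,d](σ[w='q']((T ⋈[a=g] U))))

σ filters on w, owned by the right side.
E' = π[z,w,d](π[f,a,z,w,d]((T ⋈[a=g] σ[w='q'](U))))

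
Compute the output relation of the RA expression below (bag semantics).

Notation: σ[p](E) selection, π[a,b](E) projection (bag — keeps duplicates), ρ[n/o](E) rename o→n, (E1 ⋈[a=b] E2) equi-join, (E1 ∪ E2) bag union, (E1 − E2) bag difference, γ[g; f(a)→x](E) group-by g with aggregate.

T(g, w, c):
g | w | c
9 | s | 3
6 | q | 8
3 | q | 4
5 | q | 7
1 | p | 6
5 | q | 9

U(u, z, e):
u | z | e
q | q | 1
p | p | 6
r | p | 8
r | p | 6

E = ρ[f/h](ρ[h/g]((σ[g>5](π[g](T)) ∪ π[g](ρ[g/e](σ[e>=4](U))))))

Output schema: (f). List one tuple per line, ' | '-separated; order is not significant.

Subexpression sizes:
  T → 6
  π[g](T) → 6
  σ[g>5](π[g](T)) → 2
  U → 4
  σ[e>=4](U) → 3
  ρ[g/e](σ[e>=4](U)) → 3
  π[g](ρ[g/e](σ[e>=4](U))) → 3
  (σ[g>5](π[g](T)) ∪ π[g](ρ[g/e](σ[e>=4](U)))) → 5
  ρ[h/g]((σ[g>5](π[g](T)) ∪ π[g](ρ[g/e](σ[e>=4](U))))) → 5
  ρ[f/h](ρ[h/g]((σ[g>5](π[g](T)) ∪ π[g](ρ[g/e](σ[e>=4](U)))))) → 5

== RESULT ==
f
6
6
6
8
9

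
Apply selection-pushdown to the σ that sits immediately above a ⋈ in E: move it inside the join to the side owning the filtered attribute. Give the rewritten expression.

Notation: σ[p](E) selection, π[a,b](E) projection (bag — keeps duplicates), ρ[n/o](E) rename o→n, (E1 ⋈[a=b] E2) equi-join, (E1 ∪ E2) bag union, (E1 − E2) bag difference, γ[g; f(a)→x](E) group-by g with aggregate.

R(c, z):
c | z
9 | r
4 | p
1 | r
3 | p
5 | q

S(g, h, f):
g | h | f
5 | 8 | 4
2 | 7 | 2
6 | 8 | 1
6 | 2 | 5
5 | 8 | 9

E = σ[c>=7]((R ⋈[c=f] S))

σ filters on c, owned by the left side.
E' = (σ[c>=7](R) ⋈[c=f] S)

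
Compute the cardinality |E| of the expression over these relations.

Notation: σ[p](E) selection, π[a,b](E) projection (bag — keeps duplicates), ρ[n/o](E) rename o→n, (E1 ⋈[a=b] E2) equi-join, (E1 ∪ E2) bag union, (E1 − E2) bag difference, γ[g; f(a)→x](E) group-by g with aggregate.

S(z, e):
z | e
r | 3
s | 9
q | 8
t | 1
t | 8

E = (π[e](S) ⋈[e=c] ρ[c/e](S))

Per-node cardinality:
  S → 5
  π[e](S) → 5
  S → 5
  ρ[c/e](S) → 5
  (π[e](S) ⋈[e=c] ρ[c/e](S)) → 7

|E| = 7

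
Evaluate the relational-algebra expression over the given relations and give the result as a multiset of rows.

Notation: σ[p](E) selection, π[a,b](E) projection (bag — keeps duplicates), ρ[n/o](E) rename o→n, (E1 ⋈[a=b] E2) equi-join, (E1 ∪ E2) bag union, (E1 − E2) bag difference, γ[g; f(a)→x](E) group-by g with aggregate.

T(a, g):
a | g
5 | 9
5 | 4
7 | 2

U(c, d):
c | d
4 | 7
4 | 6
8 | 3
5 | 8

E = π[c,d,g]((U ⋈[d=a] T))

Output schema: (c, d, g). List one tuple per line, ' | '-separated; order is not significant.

Row counts bottom-up:
  U → 4
  T → 3
  (U ⋈[d=a] T) → 1
  π[c,d,g]((U ⋈[d=a] T)) → 1

== RESULT ==
c | d | g
4 | 7 | 2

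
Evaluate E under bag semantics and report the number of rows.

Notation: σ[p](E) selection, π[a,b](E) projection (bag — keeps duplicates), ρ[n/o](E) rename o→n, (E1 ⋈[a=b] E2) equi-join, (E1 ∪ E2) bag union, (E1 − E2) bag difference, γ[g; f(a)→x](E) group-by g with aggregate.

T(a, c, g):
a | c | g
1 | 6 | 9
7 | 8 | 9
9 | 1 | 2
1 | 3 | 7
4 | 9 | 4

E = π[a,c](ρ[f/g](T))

Row counts bottom-up:
  T → 5
  ρ[f/g](T) → 5
  π[a,c](ρ[f/g](T)) → 5

|E| = 5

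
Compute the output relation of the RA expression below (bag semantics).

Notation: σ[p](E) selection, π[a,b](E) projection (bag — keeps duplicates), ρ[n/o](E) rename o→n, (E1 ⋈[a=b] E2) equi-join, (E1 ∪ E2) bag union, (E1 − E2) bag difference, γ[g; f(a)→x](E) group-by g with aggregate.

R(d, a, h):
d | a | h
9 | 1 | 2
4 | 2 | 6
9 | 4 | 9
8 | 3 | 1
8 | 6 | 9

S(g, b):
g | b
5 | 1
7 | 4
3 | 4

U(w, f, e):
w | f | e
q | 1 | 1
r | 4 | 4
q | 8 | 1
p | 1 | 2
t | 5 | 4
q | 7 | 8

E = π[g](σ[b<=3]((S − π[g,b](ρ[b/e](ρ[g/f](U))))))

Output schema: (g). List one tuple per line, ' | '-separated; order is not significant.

Per-node cardinality:
  S → 3
  U → 6
  ρ[g/f](U) → 6
  ρ[b/e](ρ[g/f](U)) → 6
  π[g,b](ρ[b/e](ρ[g/f](U))) → 6
  (S − π[g,b](ρ[b/e](ρ[g/f](U)))) → 3
  σ[b<=3]((S − π[g,b](ρ[b/e](ρ[g/f](U))))) → 1
  π[g](σ[b<=3]((S − π[g,b](ρ[b/e](ρ[g/f](U)))))) → 1

== RESULT ==
g
5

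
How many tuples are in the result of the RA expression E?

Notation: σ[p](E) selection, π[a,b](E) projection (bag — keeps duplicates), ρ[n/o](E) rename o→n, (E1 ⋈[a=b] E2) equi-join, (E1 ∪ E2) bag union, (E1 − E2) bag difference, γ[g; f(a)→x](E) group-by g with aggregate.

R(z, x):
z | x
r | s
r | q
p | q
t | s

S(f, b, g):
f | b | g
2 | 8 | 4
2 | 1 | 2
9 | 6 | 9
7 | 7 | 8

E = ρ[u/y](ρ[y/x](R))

Per-node cardinality:
  R → 4
  ρ[y/x](R) → 4
  ρ[u/y](ρ[y/x](R)) → 4

|E| = 4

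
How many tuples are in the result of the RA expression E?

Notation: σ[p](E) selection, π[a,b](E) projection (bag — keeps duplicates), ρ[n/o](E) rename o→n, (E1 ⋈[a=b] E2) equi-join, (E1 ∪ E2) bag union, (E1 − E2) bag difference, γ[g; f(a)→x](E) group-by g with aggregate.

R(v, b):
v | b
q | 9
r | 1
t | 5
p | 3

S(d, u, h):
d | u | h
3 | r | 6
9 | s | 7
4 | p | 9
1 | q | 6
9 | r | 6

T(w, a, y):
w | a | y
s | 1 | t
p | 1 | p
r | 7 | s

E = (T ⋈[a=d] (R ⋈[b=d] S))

Stepwise |·|:
  T → 3
  R → 4
  S → 5
  (R ⋈[b=d] S) → 4
  (T ⋈[a=d] (R ⋈[b=d] S)) → 2

|E| = 2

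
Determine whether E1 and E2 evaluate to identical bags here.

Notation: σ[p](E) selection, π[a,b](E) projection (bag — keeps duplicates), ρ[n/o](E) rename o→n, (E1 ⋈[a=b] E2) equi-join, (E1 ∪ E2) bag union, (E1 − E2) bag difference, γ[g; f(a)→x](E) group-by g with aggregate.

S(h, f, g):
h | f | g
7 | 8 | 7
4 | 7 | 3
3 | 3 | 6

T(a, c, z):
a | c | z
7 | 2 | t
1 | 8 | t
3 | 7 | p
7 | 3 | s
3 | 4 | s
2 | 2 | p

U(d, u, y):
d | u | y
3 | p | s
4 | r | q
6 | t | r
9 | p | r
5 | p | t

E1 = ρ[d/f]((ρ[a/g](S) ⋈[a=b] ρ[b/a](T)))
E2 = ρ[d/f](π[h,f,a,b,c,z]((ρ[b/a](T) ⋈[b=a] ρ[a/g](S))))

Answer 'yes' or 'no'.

E1 row counts bottom-up:
  S → 3
  ρ[a/g](S) → 3
  T → 6
  ρ[b/a](T) → 6
  (ρ[a/g](S) ⋈[a=b] ρ[b/a](T)) → 4
  ρ[d/f]((ρ[a/g](S) ⋈[a=b] ρ[b/a](T))) → 4
E2 row counts bottom-up:
  T → 6
  ρ[b/a](T) → 6
  S → 3
  ρ[a/g](S) → 3
  (ρ[b/a](T) ⋈[b=a] ρ[a/g](S)) → 4
  π[h,f,a,b,c,z]((ρ[b/a](T) ⋈[b=a] ρ[a/g](S))) → 4
  ρ[d/f](π[h,f,a,b,c,z]((ρ[b/a](T) ⋈[b=a] ρ[a/g](S)))) → 4

E1 and E2 produce the same multiset:
h | d | a | b | c | z
4 | 7 | 3 | 3 | 4 | s
4 | 7 | 3 | 3 | 7 | p
7 | 8 | 7 | 7 | 2 | t
7 | 8 | 7 | 7 | 3 | s

yes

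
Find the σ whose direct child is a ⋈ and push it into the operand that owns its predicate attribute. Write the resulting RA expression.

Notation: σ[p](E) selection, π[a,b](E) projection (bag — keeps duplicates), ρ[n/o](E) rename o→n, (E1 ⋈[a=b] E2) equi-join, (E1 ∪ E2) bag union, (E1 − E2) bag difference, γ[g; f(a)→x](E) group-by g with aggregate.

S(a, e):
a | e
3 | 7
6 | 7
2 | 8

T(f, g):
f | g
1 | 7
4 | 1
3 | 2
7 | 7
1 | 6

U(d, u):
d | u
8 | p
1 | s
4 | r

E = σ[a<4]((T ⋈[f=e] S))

σ filters on a, owned by the right side.
E' = (T ⋈[f=e] σ[a<4](S))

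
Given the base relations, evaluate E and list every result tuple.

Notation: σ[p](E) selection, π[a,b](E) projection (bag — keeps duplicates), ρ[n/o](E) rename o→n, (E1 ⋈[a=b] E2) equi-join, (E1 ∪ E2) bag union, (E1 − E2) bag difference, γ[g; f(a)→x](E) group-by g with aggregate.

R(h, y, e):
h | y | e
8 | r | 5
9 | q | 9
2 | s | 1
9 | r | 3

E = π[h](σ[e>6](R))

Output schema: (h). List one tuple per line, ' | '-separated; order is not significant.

Per-node cardinality:
  R → 4
  σ[e>6](R) → 1
  π[h](σ[e>6](R)) → 1

== RESULT ==
h
9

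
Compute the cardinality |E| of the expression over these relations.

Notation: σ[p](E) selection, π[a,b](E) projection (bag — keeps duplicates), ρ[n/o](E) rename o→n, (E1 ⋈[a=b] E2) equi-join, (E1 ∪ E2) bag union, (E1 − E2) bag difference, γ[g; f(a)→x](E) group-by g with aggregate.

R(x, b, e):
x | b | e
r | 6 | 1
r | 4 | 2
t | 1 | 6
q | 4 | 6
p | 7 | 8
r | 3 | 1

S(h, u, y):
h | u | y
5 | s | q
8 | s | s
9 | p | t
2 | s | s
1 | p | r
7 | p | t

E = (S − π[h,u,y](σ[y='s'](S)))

Stepwise |·|:
  S → 6
  S → 6
  σ[y='s'](S) → 2
  π[h,u,y](σ[y='s'](S)) → 2
  (S − π[h,u,y](σ[y='s'](S))) → 4

|E| = 4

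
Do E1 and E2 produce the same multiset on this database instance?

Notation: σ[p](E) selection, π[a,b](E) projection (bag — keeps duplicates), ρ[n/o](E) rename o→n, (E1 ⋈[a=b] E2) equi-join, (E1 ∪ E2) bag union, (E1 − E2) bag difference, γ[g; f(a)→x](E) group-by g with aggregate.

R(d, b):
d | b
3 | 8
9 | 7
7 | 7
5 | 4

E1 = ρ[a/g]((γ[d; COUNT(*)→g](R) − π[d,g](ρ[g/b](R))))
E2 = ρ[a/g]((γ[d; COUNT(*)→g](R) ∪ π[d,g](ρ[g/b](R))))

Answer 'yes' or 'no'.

E1 stepwise |·|:
  R → 4
  γ[d; COUNT(*)→g](R) → 4
  R → 4
  ρ[g/b](R) → 4
  π[d,g](ρ[g/b](R)) → 4
  (γ[d; COUNT(*)→g](R) − π[d,g](ρ[g/b](R))) → 4
  ρ[a/g]((γ[d; COUNT(*)→g](R) − π[d,g](ρ[g/b](R)))) → 4
E2 stepwise |·|:
  R → 4
  γ[d; COUNT(*)→g](R) → 4
  R → 4
  ρ[g/b](R) → 4
  π[d,g](ρ[g/b](R)) → 4
  (γ[d; COUNT(*)→g](R) ∪ π[d,g](ρ[g/b](R))) → 8
  ρ[a/g]((γ[d; COUNT(*)→g](R) ∪ π[d,g](ρ[g/b](R)))) → 8

E1 result:
d | a
3 | 1
5 | 1
7 | 1
9 | 1
E2 result:
d | a
3 | 1
3 | 8
5 | 1
5 | 4
7 | 1
7 | 7
9 | 1
9 | 7
Witness: (3, 8) appears 0× in E1 but 1× in E2.

no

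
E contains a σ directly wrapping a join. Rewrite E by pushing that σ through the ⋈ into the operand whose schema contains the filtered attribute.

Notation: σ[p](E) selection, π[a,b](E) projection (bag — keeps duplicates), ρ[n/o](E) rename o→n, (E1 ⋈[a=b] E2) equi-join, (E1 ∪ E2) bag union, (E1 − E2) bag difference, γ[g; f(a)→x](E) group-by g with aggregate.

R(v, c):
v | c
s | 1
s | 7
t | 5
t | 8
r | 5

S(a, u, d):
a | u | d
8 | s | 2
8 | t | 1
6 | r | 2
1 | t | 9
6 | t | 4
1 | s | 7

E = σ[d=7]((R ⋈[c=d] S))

σ filters on d, owned by the right side.
E' = (R ⋈[c=d] σ[d=7](S))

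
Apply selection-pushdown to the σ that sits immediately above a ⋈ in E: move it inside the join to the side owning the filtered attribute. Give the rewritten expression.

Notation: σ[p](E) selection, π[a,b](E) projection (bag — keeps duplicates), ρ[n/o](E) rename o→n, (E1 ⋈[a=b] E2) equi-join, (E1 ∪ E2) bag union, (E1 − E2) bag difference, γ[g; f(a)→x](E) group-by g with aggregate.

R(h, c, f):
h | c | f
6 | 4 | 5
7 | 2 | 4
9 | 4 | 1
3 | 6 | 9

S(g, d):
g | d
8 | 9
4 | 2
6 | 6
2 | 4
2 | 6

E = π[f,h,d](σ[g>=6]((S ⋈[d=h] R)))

σ filters on g, owned by the left side.
E' = π[f,h,d]((σ[g>=6](S) ⋈[d=h] R))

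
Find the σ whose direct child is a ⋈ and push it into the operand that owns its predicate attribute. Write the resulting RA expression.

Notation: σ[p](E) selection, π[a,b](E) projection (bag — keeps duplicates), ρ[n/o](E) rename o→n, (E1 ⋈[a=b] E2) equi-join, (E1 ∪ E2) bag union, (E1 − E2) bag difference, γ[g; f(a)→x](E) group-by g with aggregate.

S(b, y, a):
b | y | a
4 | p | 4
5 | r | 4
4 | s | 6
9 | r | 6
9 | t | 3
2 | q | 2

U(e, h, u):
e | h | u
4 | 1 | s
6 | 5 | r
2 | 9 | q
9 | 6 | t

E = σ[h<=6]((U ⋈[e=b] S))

σ filters on h, owned by the left side.
E' = (σ[h<=6](U) ⋈[e=b] S)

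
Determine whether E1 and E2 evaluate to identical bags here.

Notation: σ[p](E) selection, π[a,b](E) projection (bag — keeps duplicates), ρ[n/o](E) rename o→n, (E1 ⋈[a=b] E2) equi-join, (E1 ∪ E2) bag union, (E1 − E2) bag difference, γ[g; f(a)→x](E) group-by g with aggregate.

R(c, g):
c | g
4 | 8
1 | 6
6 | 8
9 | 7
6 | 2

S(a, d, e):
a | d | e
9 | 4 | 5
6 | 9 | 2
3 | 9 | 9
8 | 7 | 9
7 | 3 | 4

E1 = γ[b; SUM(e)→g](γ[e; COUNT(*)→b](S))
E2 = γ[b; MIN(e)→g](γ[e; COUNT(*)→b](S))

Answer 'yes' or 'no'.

E1 row counts bottom-up:
  S → 5
  γ[e; COUNT(*)→b](S) → 4
  γ[b; SUM(e)→g](γ[e; COUNT(*)→b](S)) → 2
E2 row counts bottom-up:
  S → 5
  γ[e; COUNT(*)→b](S) → 4
  γ[b; MIN(e)→g](γ[e; COUNT(*)→b](S)) → 2

E1 result:
b | g
1 | 11
2 | 9
E2 result:
b | g
1 | 2
2 | 9
Witness: (1, 11) appears 1× in E1 but 0× in E2.

no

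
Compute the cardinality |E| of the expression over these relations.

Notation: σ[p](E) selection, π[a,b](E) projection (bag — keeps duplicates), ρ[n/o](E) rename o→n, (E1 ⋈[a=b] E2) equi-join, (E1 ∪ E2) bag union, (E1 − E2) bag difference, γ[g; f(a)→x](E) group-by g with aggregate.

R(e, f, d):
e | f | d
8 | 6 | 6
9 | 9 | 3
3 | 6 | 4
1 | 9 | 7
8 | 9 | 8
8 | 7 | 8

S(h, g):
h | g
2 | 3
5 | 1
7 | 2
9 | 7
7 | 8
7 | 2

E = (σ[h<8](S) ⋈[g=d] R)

Row counts bottom-up:
  S → 6
  σ[h<8](S) → 5
  R → 6
  (σ[h<8](S) ⋈[g=d] R) → 3

|E| = 3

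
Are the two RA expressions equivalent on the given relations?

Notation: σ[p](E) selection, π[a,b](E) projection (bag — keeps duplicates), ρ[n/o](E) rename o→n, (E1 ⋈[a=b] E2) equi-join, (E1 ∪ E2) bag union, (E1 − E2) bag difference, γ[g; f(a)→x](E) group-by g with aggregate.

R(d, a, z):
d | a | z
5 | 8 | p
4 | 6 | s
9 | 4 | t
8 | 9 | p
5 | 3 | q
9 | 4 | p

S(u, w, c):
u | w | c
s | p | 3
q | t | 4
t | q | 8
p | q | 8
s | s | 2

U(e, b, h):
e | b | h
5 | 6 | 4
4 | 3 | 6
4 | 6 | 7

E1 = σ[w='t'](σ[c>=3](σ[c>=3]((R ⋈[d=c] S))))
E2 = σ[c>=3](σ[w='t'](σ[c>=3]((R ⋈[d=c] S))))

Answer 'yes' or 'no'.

E1 stepwise |·|:
  R → 6
  S → 5
  (R ⋈[d=c] S) → 3
  σ[c>=3]((R ⋈[d=c] S)) → 3
  σ[c>=3](σ[c>=3]((R ⋈[d=c] S))) → 3
  σ[w='t'](σ[c>=3](σ[c>=3]((R ⋈[d=c] S)))) → 1
E2 stepwise |·|:
  R → 6
  S → 5
  (R ⋈[d=c] S) → 3
  σ[c>=3]((R ⋈[d=c] S)) → 3
  σ[w='t'](σ[c>=3]((R ⋈[d=c] S))) → 1
  σ[c>=3](σ[w='t'](σ[c>=3]((R ⋈[d=c] S)))) → 1

E1 and E2 produce the same multiset:
d | a | z | u | w | c
4 | 6 | s | q | t | 4

yes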